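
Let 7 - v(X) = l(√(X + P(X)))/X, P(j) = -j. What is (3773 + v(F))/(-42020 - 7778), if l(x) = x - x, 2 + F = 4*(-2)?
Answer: -270/3557 ≈ -0.075907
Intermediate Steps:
F = -10 (F = -2 + 4*(-2) = -2 - 8 = -10)
l(x) = 0
v(X) = 7 (v(X) = 7 - 0/X = 7 - 1*0 = 7 + 0 = 7)
(3773 + v(F))/(-42020 - 7778) = (3773 + 7)/(-42020 - 7778) = 3780/(-49798) = 3780*(-1/49798) = -270/3557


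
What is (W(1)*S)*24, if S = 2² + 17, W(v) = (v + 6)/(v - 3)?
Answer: -1764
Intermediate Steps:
W(v) = (6 + v)/(-3 + v)
S = 21 (S = 4 + 17 = 21)
(W(1)*S)*24 = (((6 + 1)/(-3 + 1))*21)*24 = ((7/(-2))*21)*24 = (-½*7*21)*24 = -7/2*21*24 = -147/2*24 = -1764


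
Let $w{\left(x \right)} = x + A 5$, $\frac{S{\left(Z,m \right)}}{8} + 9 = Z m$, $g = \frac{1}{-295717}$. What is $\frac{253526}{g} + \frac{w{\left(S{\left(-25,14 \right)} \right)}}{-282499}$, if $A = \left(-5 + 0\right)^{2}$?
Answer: $- \frac{21179500378164111}{282499} \approx -7.4972 \cdot 10^{10}$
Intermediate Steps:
$A = 25$ ($A = \left(-5\right)^{2} = 25$)
$g = - \frac{1}{295717} \approx -3.3816 \cdot 10^{-6}$
$S{\left(Z,m \right)} = -72 + 8 Z m$
$w{\left(x \right)} = 125 + x$ ($w{\left(x \right)} = x + 25 \cdot 5 = x + 125 = 125 + x$)
$\frac{253526}{g} + \frac{w{\left(S{\left(-25,14 \right)} \right)}}{-282499} = \frac{253526}{- \frac{1}{295717}} + \frac{125 + \left(-72 + 8 \left(-25\right) 14\right)}{-282499} = 253526 \left(-295717\right) + \left(125 - 2872\right) \left(- \frac{1}{282499}\right) = -74971948142 + \left(125 - 2872\right) \left(- \frac{1}{282499}\right) = -74971948142 - - \frac{2747}{282499} = -74971948142 + \frac{2747}{282499} = - \frac{21179500378164111}{282499}$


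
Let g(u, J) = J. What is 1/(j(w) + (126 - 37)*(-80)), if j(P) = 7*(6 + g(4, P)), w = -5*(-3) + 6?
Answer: -1/6931 ≈ -0.00014428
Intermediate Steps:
w = 21 (w = 15 + 6 = 21)
j(P) = 42 + 7*P (j(P) = 7*(6 + P) = 42 + 7*P)
1/(j(w) + (126 - 37)*(-80)) = 1/((42 + 7*21) + (126 - 37)*(-80)) = 1/((42 + 147) + 89*(-80)) = 1/(189 - 7120) = 1/(-6931) = -1/6931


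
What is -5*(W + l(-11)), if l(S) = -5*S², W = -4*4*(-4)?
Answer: 2705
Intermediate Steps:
W = 64 (W = -16*(-4) = 64)
-5*(W + l(-11)) = -5*(64 - 5*(-11)²) = -5*(64 - 5*121) = -5*(64 - 605) = -5*(-541) = 2705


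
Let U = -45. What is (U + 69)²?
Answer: 576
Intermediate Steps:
(U + 69)² = (-45 + 69)² = 24² = 576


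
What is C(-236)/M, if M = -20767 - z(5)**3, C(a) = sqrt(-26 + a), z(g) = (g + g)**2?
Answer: -I*sqrt(262)/1020767 ≈ -1.5857e-5*I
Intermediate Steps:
z(g) = 4*g**2 (z(g) = (2*g)**2 = 4*g**2)
M = -1020767 (M = -20767 - (4*5**2)**3 = -20767 - (4*25)**3 = -20767 - 1*100**3 = -20767 - 1*1000000 = -20767 - 1000000 = -1020767)
C(-236)/M = sqrt(-26 - 236)/(-1020767) = sqrt(-262)*(-1/1020767) = (I*sqrt(262))*(-1/1020767) = -I*sqrt(262)/1020767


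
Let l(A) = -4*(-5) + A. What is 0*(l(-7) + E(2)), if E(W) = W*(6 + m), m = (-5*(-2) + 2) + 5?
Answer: 0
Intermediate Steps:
m = 17 (m = (10 + 2) + 5 = 12 + 5 = 17)
E(W) = 23*W (E(W) = W*(6 + 17) = W*23 = 23*W)
l(A) = 20 + A
0*(l(-7) + E(2)) = 0*((20 - 7) + 23*2) = 0*(13 + 46) = 0*59 = 0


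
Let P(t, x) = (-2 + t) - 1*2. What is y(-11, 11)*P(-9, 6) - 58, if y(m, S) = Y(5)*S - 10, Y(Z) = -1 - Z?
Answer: 930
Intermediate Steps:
P(t, x) = -4 + t (P(t, x) = (-2 + t) - 2 = -4 + t)
y(m, S) = -10 - 6*S (y(m, S) = (-1 - 1*5)*S - 10 = (-1 - 5)*S - 10 = -6*S - 10 = -10 - 6*S)
y(-11, 11)*P(-9, 6) - 58 = (-10 - 6*11)*(-4 - 9) - 58 = (-10 - 66)*(-13) - 58 = -76*(-13) - 58 = 988 - 58 = 930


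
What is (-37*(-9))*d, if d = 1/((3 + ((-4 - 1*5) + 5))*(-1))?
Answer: 333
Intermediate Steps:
d = 1 (d = 1/((3 + ((-4 - 5) + 5))*(-1)) = 1/((3 + (-9 + 5))*(-1)) = 1/((3 - 4)*(-1)) = 1/(-1*(-1)) = 1/1 = 1)
(-37*(-9))*d = -37*(-9)*1 = 333*1 = 333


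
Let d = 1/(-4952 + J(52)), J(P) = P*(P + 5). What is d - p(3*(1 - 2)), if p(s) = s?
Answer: 5963/1988 ≈ 2.9995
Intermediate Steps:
J(P) = P*(5 + P)
d = -1/1988 (d = 1/(-4952 + 52*(5 + 52)) = 1/(-4952 + 52*57) = 1/(-4952 + 2964) = 1/(-1988) = -1/1988 ≈ -0.00050302)
d - p(3*(1 - 2)) = -1/1988 - 3*(1 - 2) = -1/1988 - 3*(-1) = -1/1988 - 1*(-3) = -1/1988 + 3 = 5963/1988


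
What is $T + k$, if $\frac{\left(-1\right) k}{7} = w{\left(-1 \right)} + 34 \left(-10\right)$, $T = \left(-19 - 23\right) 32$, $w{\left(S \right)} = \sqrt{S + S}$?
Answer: $1036 - 7 i \sqrt{2} \approx 1036.0 - 9.8995 i$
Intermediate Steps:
$w{\left(S \right)} = \sqrt{2} \sqrt{S}$ ($w{\left(S \right)} = \sqrt{2 S} = \sqrt{2} \sqrt{S}$)
$T = -1344$ ($T = \left(-42\right) 32 = -1344$)
$k = 2380 - 7 i \sqrt{2}$ ($k = - 7 \left(\sqrt{2} \sqrt{-1} + 34 \left(-10\right)\right) = - 7 \left(\sqrt{2} i - 340\right) = - 7 \left(i \sqrt{2} - 340\right) = - 7 \left(-340 + i \sqrt{2}\right) = 2380 - 7 i \sqrt{2} \approx 2380.0 - 9.8995 i$)
$T + k = -1344 + \left(2380 - 7 i \sqrt{2}\right) = 1036 - 7 i \sqrt{2}$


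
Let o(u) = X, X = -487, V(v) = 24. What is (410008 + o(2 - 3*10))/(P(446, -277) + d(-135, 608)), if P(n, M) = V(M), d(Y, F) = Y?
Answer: -136507/37 ≈ -3689.4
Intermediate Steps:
P(n, M) = 24
o(u) = -487
(410008 + o(2 - 3*10))/(P(446, -277) + d(-135, 608)) = (410008 - 487)/(24 - 135) = 409521/(-111) = 409521*(-1/111) = -136507/37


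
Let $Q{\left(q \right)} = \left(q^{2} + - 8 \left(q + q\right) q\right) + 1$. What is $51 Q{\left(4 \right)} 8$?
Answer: $-97512$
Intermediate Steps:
$Q{\left(q \right)} = 1 - 15 q^{2}$ ($Q{\left(q \right)} = \left(q^{2} + - 8 \cdot 2 q q\right) + 1 = \left(q^{2} + - 16 q q\right) + 1 = \left(q^{2} - 16 q^{2}\right) + 1 = - 15 q^{2} + 1 = 1 - 15 q^{2}$)
$51 Q{\left(4 \right)} 8 = 51 \left(1 - 15 \cdot 4^{2}\right) 8 = 51 \left(1 - 240\right) 8 = 51 \left(-239\right) 8 = \left(-12189\right) 8 = -97512$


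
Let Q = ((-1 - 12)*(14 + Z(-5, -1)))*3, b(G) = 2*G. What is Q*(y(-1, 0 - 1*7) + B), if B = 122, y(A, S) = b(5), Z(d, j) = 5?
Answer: -97812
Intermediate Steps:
y(A, S) = 10 (y(A, S) = 2*5 = 10)
Q = -741 (Q = ((-1 - 12)*(14 + 5))*3 = -13*19*3 = -247*3 = -741)
Q*(y(-1, 0 - 1*7) + B) = -741*(10 + 122) = -741*132 = -97812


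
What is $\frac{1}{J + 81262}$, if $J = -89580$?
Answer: $- \frac{1}{8318} \approx -0.00012022$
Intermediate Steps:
$\frac{1}{J + 81262} = \frac{1}{-89580 + 81262} = \frac{1}{-8318} = - \frac{1}{8318}$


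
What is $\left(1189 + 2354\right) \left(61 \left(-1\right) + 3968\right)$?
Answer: $13842501$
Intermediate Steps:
$\left(1189 + 2354\right) \left(61 \left(-1\right) + 3968\right) = 3543 \left(-61 + 3968\right) = 3543 \cdot 3907 = 13842501$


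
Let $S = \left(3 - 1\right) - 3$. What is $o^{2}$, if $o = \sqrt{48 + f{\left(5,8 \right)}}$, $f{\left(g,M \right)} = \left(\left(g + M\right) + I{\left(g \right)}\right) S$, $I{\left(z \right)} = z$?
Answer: $30$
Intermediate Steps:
$S = -1$ ($S = 2 - 3 = -1$)
$f{\left(g,M \right)} = - M - 2 g$ ($f{\left(g,M \right)} = \left(\left(g + M\right) + g\right) \left(-1\right) = \left(\left(M + g\right) + g\right) \left(-1\right) = \left(M + 2 g\right) \left(-1\right) = - M - 2 g$)
$o = \sqrt{30}$ ($o = \sqrt{48 - 18} = \sqrt{30} \approx 5.4772$)
$o^{2} = \left(\sqrt{30}\right)^{2} = 30$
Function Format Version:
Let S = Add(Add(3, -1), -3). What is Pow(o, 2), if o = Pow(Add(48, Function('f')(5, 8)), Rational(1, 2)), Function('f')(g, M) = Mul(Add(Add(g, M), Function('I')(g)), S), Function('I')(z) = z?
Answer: 30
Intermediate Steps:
S = -1 (S = Add(2, -3) = -1)
Function('f')(g, M) = Add(Mul(-1, M), Mul(-2, g)) (Function('f')(g, M) = Mul(Add(Add(g, M), g), -1) = Mul(Add(Add(M, g), g), -1) = Mul(Add(M, Mul(2, g)), -1) = Add(Mul(-1, M), Mul(-2, g)))
o = Pow(30, Rational(1, 2)) (o = Pow(Add(48, Add(Mul(-1, 8), Mul(-2, 5))), Rational(1, 2)) = Pow(Add(48, Add(-8, -10)), Rational(1, 2)) = Pow(Add(48, -18), Rational(1, 2)) = Pow(30, Rational(1, 2)) ≈ 5.4772)
Pow(o, 2) = Pow(Pow(30, Rational(1, 2)), 2) = 30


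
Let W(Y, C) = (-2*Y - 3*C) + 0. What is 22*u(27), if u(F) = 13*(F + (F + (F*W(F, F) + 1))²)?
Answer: 3741656776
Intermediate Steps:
W(Y, C) = -3*C - 2*Y (W(Y, C) = (-3*C - 2*Y) + 0 = -3*C - 2*Y)
u(F) = 13*F + 13*(1 + F - 5*F²)² (u(F) = 13*(F + (F + (F*(-3*F - 2*F) + 1))²) = 13*(F + (F + (F*(-5*F) + 1))²) = 13*(F + (F + (-5*F² + 1))²) = 13*(F + (F + (1 - 5*F²))²) = 13*(F + (1 + F - 5*F²)²) = 13*F + 13*(1 + F - 5*F²)²)
22*u(27) = 22*(13*27 + 13*(1 + 27 - 5*27²)²) = 22*(351 + 13*(1 + 27 - 5*729)²) = 22*(351 + 13*(1 + 27 - 3645)²) = 22*(351 + 13*(-3617)²) = 22*(351 + 13*13082689) = 22*(351 + 170074957) = 22*170075308 = 3741656776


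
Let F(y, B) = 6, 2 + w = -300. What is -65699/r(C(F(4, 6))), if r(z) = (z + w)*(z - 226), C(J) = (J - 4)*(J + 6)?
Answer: -65699/56156 ≈ -1.1699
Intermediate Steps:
w = -302 (w = -2 - 300 = -302)
C(J) = (-4 + J)*(6 + J)
r(z) = (-302 + z)*(-226 + z) (r(z) = (z - 302)*(z - 226) = (-302 + z)*(-226 + z))
-65699/r(C(F(4, 6))) = -65699/(68252 + (-24 + 6² + 2*6)² - 528*(-24 + 6² + 2*6)) = -65699/(68252 + (-24 + 36 + 12)² - 528*(-24 + 36 + 12)) = -65699/(68252 + 24² - 528*24) = -65699/(68252 + 576 - 12672) = -65699/56156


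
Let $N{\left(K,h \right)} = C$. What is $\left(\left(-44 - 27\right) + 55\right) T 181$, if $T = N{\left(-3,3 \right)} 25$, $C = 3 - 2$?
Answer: $-72400$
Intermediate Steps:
$C = 1$
$N{\left(K,h \right)} = 1$
$T = 25$ ($T = 1 \cdot 25 = 25$)
$\left(\left(-44 - 27\right) + 55\right) T 181 = \left(\left(-44 - 27\right) + 55\right) 25 \cdot 181 = \left(-71 + 55\right) 25 \cdot 181 = \left(-16\right) 25 \cdot 181 = \left(-400\right) 181 = -72400$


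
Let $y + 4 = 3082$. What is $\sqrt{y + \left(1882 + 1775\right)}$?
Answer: $\sqrt{6735} \approx 82.067$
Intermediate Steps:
$y = 3078$ ($y = -4 + 3082 = 3078$)
$\sqrt{y + \left(1882 + 1775\right)} = \sqrt{3078 + \left(1882 + 1775\right)} = \sqrt{3078 + 3657} = \sqrt{6735}$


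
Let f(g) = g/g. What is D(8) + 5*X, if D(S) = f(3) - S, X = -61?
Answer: -312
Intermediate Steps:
f(g) = 1
D(S) = 1 - S
D(8) + 5*X = (1 - 1*8) + 5*(-61) = (1 - 8) - 305 = -7 - 305 = -312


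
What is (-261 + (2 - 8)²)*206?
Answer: -46350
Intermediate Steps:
(-261 + (2 - 8)²)*206 = (-261 + (-6)²)*206 = (-261 + 36)*206 = -225*206 = -46350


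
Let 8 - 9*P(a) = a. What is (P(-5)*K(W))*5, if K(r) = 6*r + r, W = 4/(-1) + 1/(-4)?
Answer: -7735/36 ≈ -214.86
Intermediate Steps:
P(a) = 8/9 - a/9
W = -17/4 (W = 4*(-1) + 1*(-¼) = -4 - ¼ = -17/4 ≈ -4.2500)
K(r) = 7*r
(P(-5)*K(W))*5 = ((8/9 - ⅑*(-5))*(7*(-17/4)))*5 = ((8/9 + 5/9)*(-119/4))*5 = ((13/9)*(-119/4))*5 = -1547/36*5 = -7735/36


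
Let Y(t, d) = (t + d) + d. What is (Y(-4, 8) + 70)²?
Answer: 6724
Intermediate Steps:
Y(t, d) = t + 2*d (Y(t, d) = (d + t) + d = t + 2*d)
(Y(-4, 8) + 70)² = ((-4 + 2*8) + 70)² = ((-4 + 16) + 70)² = (12 + 70)² = 82² = 6724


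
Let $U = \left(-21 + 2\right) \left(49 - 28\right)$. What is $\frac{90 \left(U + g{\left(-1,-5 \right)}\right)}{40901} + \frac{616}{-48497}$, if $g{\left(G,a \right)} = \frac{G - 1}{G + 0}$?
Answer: $- \frac{1757992826}{1983575797} \approx -0.88627$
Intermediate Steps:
$g{\left(G,a \right)} = \frac{-1 + G}{G}$
$U = -399$ ($U = \left(-19\right) 21 = -399$)
$\frac{90 \left(U + g{\left(-1,-5 \right)}\right)}{40901} + \frac{616}{-48497} = \frac{90 \left(-399 + \frac{-1 - 1}{-1}\right)}{40901} + \frac{616}{-48497} = 90 \left(-399 - -2\right) \frac{1}{40901} + 616 \left(- \frac{1}{48497}\right) = 90 \left(-399 + 2\right) \frac{1}{40901} - \frac{616}{48497} = 90 \left(-397\right) \frac{1}{40901} - \frac{616}{48497} = \left(-35730\right) \frac{1}{40901} - \frac{616}{48497} = - \frac{35730}{40901} - \frac{616}{48497} = - \frac{1757992826}{1983575797}$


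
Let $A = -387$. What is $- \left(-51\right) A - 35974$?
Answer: $-55711$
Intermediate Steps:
$- \left(-51\right) A - 35974 = - \left(-51\right) \left(-387\right) - 35974 = \left(-1\right) 19737 - 35974 = -19737 - 35974 = -55711$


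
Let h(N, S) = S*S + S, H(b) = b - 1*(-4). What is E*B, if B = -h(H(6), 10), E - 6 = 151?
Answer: -17270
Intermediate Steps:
H(b) = 4 + b (H(b) = b + 4 = 4 + b)
E = 157 (E = 6 + 151 = 157)
h(N, S) = S + S**2 (h(N, S) = S**2 + S = S + S**2)
B = -110 (B = -10*(1 + 10) = -10*11 = -1*110 = -110)
E*B = 157*(-110) = -17270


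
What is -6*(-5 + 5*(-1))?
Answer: 60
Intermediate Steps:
-6*(-5 + 5*(-1)) = -6*(-5 - 5) = -6*(-10) = 60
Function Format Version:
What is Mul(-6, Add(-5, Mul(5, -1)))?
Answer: 60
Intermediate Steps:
Mul(-6, Add(-5, Mul(5, -1))) = Mul(-6, Add(-5, -5)) = Mul(-6, -10) = 60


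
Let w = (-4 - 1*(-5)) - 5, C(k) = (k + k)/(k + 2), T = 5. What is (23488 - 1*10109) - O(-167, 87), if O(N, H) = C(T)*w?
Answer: 93693/7 ≈ 13385.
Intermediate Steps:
C(k) = 2*k/(2 + k) (C(k) = (2*k)/(2 + k) = 2*k/(2 + k))
w = -4 (w = (-4 + 5) - 5 = 1 - 5 = -4)
O(N, H) = -40/7 (O(N, H) = (2*5/(2 + 5))*(-4) = (2*5/7)*(-4) = (2*5*(1/7))*(-4) = (10/7)*(-4) = -40/7)
(23488 - 1*10109) - O(-167, 87) = (23488 - 1*10109) - 1*(-40/7) = (23488 - 10109) + 40/7 = 13379 + 40/7 = 93693/7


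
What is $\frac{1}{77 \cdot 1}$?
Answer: $\frac{1}{77} \approx 0.012987$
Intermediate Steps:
$\frac{1}{77 \cdot 1} = \frac{1}{77}$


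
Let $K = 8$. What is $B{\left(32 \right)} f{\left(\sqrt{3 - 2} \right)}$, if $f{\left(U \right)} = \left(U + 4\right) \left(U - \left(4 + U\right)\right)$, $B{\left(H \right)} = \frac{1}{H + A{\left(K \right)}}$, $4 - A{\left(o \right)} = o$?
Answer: $- \frac{5}{7} \approx -0.71429$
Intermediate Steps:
$A{\left(o \right)} = 4 - o$
$B{\left(H \right)} = \frac{1}{-4 + H}$ ($B{\left(H \right)} = \frac{1}{H + \left(4 - 8\right)} = \frac{1}{H - 4} = \frac{1}{-4 + H}$)
$f{\left(U \right)} = -16 - 4 U$ ($f{\left(U \right)} = \left(4 + U\right) \left(-4\right) = -16 - 4 U$)
$B{\left(32 \right)} f{\left(\sqrt{3 - 2} \right)} = \frac{-16 - 4 \sqrt{3 - 2}}{-4 + 32} = \frac{-16 - 4 \sqrt{1}}{28} = \frac{-16 - 4}{28} = \frac{1}{28} \left(-20\right) = - \frac{5}{7}$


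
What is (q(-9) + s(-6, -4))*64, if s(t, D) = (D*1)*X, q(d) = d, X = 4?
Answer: -1600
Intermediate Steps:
s(t, D) = 4*D (s(t, D) = (D*1)*4 = D*4 = 4*D)
(q(-9) + s(-6, -4))*64 = (-9 + 4*(-4))*64 = (-9 - 16)*64 = -25*64 = -1600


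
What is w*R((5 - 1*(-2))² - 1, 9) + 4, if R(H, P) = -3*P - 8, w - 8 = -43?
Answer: 1229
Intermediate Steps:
w = -35 (w = 8 - 43 = -35)
R(H, P) = -8 - 3*P
w*R((5 - 1*(-2))² - 1, 9) + 4 = -35*(-8 - 3*9) + 4 = -35*(-8 - 27) + 4 = -35*(-35) + 4 = 1225 + 4 = 1229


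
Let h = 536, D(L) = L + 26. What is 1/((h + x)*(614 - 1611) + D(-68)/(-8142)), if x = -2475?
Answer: 1357/2623329338 ≈ 5.1728e-7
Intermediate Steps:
D(L) = 26 + L
1/((h + x)*(614 - 1611) + D(-68)/(-8142)) = 1/((536 - 2475)*(614 - 1611) + (26 - 68)/(-8142)) = 1/(-1939*(-997) - 42*(-1/8142)) = 1/(1933183 + 7/1357) = 1/(2623329338/1357) = 1357/2623329338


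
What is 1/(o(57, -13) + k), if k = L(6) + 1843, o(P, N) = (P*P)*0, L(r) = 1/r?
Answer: 6/11059 ≈ 0.00054254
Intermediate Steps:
o(P, N) = 0 (o(P, N) = P²*0 = 0)
k = 11059/6 (k = 1/6 + 1843 = ⅙ + 1843 = 11059/6 ≈ 1843.2)
1/(o(57, -13) + k) = 1/(0 + 11059/6) = 1/(11059/6) = 6/11059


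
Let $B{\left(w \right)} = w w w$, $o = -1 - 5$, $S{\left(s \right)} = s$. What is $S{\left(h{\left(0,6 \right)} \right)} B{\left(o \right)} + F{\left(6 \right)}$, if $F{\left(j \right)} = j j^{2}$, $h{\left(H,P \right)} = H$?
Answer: $216$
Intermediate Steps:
$o = -6$ ($o = -1 - 5 = -6$)
$F{\left(j \right)} = j^{3}$
$B{\left(w \right)} = w^{3}$ ($B{\left(w \right)} = w^{2} w = w^{3}$)
$S{\left(h{\left(0,6 \right)} \right)} B{\left(o \right)} + F{\left(6 \right)} = 0 \left(-6\right)^{3} + 6^{3} = 0 \left(-216\right) + 216 = 0 + 216 = 216$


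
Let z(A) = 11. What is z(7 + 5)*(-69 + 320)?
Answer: 2761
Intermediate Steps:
z(7 + 5)*(-69 + 320) = 11*(-69 + 320) = 11*251 = 2761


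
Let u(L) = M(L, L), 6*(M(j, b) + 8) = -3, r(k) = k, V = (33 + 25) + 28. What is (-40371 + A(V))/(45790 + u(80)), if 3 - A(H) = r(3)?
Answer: -26914/30521 ≈ -0.88182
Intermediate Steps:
V = 86 (V = 58 + 28 = 86)
A(H) = 0 (A(H) = 3 - 1*3 = 3 - 3 = 0)
M(j, b) = -17/2 (M(j, b) = -8 + (1/6)*(-3) = -8 - 1/2 = -17/2)
u(L) = -17/2
(-40371 + A(V))/(45790 + u(80)) = (-40371 + 0)/(45790 - 17/2) = -40371/91563/2 = -40371*2/91563 = -26914/30521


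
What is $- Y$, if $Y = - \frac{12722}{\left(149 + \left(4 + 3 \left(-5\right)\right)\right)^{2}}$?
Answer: $\frac{6361}{9522} \approx 0.66803$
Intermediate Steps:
$Y = - \frac{6361}{9522}$ ($Y = - \frac{12722}{\left(149 + \left(4 - 15\right)\right)^{2}} = - \frac{12722}{\left(149 - 11\right)^{2}} = - \frac{12722}{138^{2}} = - \frac{12722}{19044} = \left(-12722\right) \frac{1}{19044} = - \frac{6361}{9522} \approx -0.66803$)
$- Y = \left(-1\right) \left(- \frac{6361}{9522}\right) = \frac{6361}{9522}$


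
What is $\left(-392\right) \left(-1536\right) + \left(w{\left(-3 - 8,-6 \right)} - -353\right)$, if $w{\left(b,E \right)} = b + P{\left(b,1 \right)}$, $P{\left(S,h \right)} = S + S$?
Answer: $602432$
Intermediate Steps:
$P{\left(S,h \right)} = 2 S$
$w{\left(b,E \right)} = 3 b$ ($w{\left(b,E \right)} = b + 2 b = 3 b$)
$\left(-392\right) \left(-1536\right) + \left(w{\left(-3 - 8,-6 \right)} - -353\right) = \left(-392\right) \left(-1536\right) + \left(3 \left(-3 - 8\right) - -353\right) = 602112 + \left(3 \left(-11\right) + 353\right) = 602112 + \left(-33 + 353\right) = 602112 + 320 = 602432$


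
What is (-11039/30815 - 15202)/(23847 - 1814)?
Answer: -468460669/678946895 ≈ -0.68998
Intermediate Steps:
(-11039/30815 - 15202)/(23847 - 1814) = (-11039*1/30815 - 15202)/22033 = (-11039/30815 - 15202)*(1/22033) = -468460669/30815*1/22033 = -468460669/678946895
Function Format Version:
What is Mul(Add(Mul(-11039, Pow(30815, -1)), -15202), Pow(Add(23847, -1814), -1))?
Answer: Rational(-468460669, 678946895) ≈ -0.68998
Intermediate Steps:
Mul(Add(Mul(-11039, Pow(30815, -1)), -15202), Pow(Add(23847, -1814), -1)) = Mul(Add(Mul(-11039, Rational(1, 30815)), -15202), Pow(22033, -1)) = Mul(Add(Rational(-11039, 30815), -15202), Rational(1, 22033)) = Mul(Rational(-468460669, 30815), Rational(1, 22033)) = Rational(-468460669, 678946895)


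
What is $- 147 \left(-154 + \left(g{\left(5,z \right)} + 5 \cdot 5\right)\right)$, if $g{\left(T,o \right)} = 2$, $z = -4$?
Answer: $18669$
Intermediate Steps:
$- 147 \left(-154 + \left(g{\left(5,z \right)} + 5 \cdot 5\right)\right) = - 147 \left(-154 + \left(2 + 5 \cdot 5\right)\right) = - 147 \left(-154 + \left(2 + 25\right)\right) = - 147 \left(-154 + 27\right) = \left(-147\right) \left(-127\right) = 18669$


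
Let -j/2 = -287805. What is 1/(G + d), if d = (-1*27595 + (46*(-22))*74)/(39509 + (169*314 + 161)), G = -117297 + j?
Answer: 10304/4722445765 ≈ 2.1819e-6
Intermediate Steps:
j = 575610 (j = -2*(-287805) = 575610)
G = 458313 (G = -117297 + 575610 = 458313)
d = -11387/10304 (d = (-27595 - 1012*74)/(39509 + (53066 + 161)) = (-27595 - 74888)/(39509 + 53227) = -102483/92736 = -102483*1/92736 = -11387/10304 ≈ -1.1051)
1/(G + d) = 1/(458313 - 11387/10304) = 1/(4722445765/10304) = 10304/4722445765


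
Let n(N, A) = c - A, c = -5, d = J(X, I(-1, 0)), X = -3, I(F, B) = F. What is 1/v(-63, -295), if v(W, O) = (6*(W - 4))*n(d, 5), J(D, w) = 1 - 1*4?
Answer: 1/4020 ≈ 0.00024876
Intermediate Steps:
J(D, w) = -3 (J(D, w) = 1 - 4 = -3)
d = -3
n(N, A) = -5 - A
v(W, O) = 240 - 60*W (v(W, O) = (6*(W - 4))*(-5 - 1*5) = (6*(-4 + W))*(-5 - 5) = (-24 + 6*W)*(-10) = 240 - 60*W)
1/v(-63, -295) = 1/(240 - 60*(-63)) = 1/(240 + 3780) = 1/4020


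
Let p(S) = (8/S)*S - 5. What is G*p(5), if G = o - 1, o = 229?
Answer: 684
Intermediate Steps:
p(S) = 3 (p(S) = 8 - 5 = 3)
G = 228 (G = 229 - 1 = 228)
G*p(5) = 228*3 = 684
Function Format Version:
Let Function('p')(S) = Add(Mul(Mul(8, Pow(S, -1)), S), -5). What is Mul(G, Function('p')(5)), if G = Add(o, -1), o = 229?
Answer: 684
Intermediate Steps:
Function('p')(S) = 3 (Function('p')(S) = Add(8, -5) = 3)
G = 228 (G = Add(229, -1) = 228)
Mul(G, Function('p')(5)) = Mul(228, 3) = 684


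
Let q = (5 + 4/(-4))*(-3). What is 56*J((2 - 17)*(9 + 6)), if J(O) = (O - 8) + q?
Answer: -13720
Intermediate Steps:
q = -12 (q = (5 + 4*(-¼))*(-3) = (5 - 1)*(-3) = 4*(-3) = -12)
J(O) = -20 + O (J(O) = (O - 8) - 12 = (-8 + O) - 12 = -20 + O)
56*J((2 - 17)*(9 + 6)) = 56*(-20 + (2 - 17)*(9 + 6)) = 56*(-20 - 15*15) = 56*(-20 - 225) = 56*(-245) = -13720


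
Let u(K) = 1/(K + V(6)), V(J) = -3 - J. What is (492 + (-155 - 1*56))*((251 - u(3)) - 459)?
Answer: -350407/6 ≈ -58401.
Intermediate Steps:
u(K) = 1/(-9 + K) (u(K) = 1/(K + (-3 - 1*6)) = 1/(K + (-3 - 6)) = 1/(K - 9) = 1/(-9 + K))
(492 + (-155 - 1*56))*((251 - u(3)) - 459) = (492 + (-155 - 1*56))*((251 - 1/(-9 + 3)) - 459) = (492 + (-155 - 56))*((251 - 1/(-6)) - 459) = (492 - 211)*((251 - 1*(-1/6)) - 459) = 281*((251 + 1/6) - 459) = 281*(1507/6 - 459) = 281*(-1247/6) = -350407/6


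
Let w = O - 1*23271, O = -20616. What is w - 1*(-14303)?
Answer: -29584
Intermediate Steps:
w = -43887 (w = -20616 - 1*23271 = -20616 - 23271 = -43887)
w - 1*(-14303) = -43887 - 1*(-14303) = -43887 + 14303 = -29584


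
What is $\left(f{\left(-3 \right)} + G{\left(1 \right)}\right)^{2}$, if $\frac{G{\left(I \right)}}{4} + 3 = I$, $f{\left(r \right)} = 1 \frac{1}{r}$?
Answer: $\frac{625}{9} \approx 69.444$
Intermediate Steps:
$f{\left(r \right)} = \frac{1}{r}$
$G{\left(I \right)} = -12 + 4 I$
$\left(f{\left(-3 \right)} + G{\left(1 \right)}\right)^{2} = \left(\frac{1}{-3} + \left(-12 + 4 \cdot 1\right)\right)^{2} = \left(- \frac{1}{3} + \left(-12 + 4\right)\right)^{2} = \left(- \frac{1}{3} - 8\right)^{2} = \left(- \frac{25}{3}\right)^{2} = \frac{625}{9}$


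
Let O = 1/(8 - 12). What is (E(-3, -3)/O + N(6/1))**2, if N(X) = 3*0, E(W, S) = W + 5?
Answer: 64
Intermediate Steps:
E(W, S) = 5 + W
O = -1/4 (O = 1/(-4) = -1/4 ≈ -0.25000)
N(X) = 0
(E(-3, -3)/O + N(6/1))**2 = ((5 - 3)/(-1/4) + 0)**2 = (2*(-4) + 0)**2 = (-8 + 0)**2 = (-8)**2 = 64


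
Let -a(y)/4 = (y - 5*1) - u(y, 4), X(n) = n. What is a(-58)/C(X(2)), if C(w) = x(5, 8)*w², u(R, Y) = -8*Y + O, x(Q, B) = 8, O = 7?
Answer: 19/4 ≈ 4.7500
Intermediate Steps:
u(R, Y) = 7 - 8*Y (u(R, Y) = -8*Y + 7 = 7 - 8*Y)
C(w) = 8*w²
a(y) = -80 - 4*y (a(y) = -4*((y - 5*1) - (7 - 8*4)) = -4*((y - 5) - (7 - 32)) = -4*((-5 + y) - 1*(-25)) = -4*((-5 + y) + 25) = -4*(20 + y) = -80 - 4*y)
a(-58)/C(X(2)) = (-80 - 4*(-58))/((8*2²)) = (-80 + 232)/((8*4)) = 152/32 = 152*(1/32) = 19/4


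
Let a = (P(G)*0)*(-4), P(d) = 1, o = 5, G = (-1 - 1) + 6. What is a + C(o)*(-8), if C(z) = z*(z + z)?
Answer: -400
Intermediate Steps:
G = 4 (G = -2 + 6 = 4)
a = 0 (a = (1*0)*(-4) = 0*(-4) = 0)
C(z) = 2*z**2 (C(z) = z*(2*z) = 2*z**2)
a + C(o)*(-8) = 0 + (2*5**2)*(-8) = 0 + (2*25)*(-8) = 0 + 50*(-8) = 0 - 400 = -400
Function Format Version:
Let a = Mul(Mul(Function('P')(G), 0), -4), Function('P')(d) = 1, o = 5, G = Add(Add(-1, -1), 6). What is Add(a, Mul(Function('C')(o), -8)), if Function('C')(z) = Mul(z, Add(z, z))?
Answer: -400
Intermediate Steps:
G = 4 (G = Add(-2, 6) = 4)
a = 0 (a = Mul(Mul(1, 0), -4) = Mul(0, -4) = 0)
Function('C')(z) = Mul(2, Pow(z, 2)) (Function('C')(z) = Mul(z, Mul(2, z)) = Mul(2, Pow(z, 2)))
Add(a, Mul(Function('C')(o), -8)) = Add(0, Mul(Mul(2, Pow(5, 2)), -8)) = Add(0, Mul(Mul(2, 25), -8)) = Add(0, Mul(50, -8)) = Add(0, -400) = -400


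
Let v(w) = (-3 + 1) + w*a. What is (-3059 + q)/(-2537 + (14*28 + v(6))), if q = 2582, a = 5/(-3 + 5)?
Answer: 477/2132 ≈ 0.22373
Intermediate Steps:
a = 5/2 ≈ 2.5000
v(w) = -2 + 5*w/2 (v(w) = (-3 + 1) + w*(5/2) = -2 + 5*w/2)
(-3059 + q)/(-2537 + (14*28 + v(6))) = (-3059 + 2582)/(-2537 + (14*28 + (-2 + (5/2)*6))) = -477/(-2537 + (392 + (-2 + 15))) = -477/(-2537 + (392 + 13)) = -477/(-2537 + 405) = -477/(-2132) = -477*(-1/2132) = 477/2132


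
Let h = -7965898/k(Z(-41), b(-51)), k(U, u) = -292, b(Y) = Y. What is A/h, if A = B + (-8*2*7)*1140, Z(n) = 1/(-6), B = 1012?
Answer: -18493528/3982949 ≈ -4.6432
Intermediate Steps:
Z(n) = -1/6
h = 3982949/146 (h = -7965898/(-292) = -7965898*(-1/292) = 3982949/146 ≈ 27280.)
A = -126668 (A = 1012 + (-8*2*7)*1140 = 1012 - 16*7*1140 = 1012 - 112*1140 = 1012 - 127680 = -126668)
A/h = -126668/3982949/146 = -126668*146/3982949 = -18493528/3982949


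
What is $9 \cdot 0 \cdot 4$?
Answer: $0$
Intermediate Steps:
$9 \cdot 0 \cdot 4 = 0 \cdot 4 = 0$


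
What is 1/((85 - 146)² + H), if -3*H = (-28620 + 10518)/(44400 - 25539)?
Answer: 18861/70187815 ≈ 0.00026872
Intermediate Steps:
H = 6034/18861 (H = -(-28620 + 10518)/(3*(44400 - 25539)) = -(-6034)/18861 = -⅓*(-6034/6287) = 6034/18861 ≈ 0.31992)
1/((85 - 146)² + H) = 1/((85 - 146)² + 6034/18861) = 1/((-61)² + 6034/18861) = 1/(3721 + 6034/18861) = 1/(70187815/18861) = 18861/70187815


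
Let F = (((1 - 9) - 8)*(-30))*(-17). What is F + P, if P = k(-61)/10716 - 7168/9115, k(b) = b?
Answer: -797116302703/97676340 ≈ -8160.8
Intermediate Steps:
F = -8160 (F = ((-8 - 8)*(-30))*(-17) = -16*(-30)*(-17) = 480*(-17) = -8160)
P = -77368303/97676340 (P = -61/10716 - 7168/9115 = -77368303/97676340 ≈ -0.79209)
F + P = -8160 - 77368303/97676340 = -797116302703/97676340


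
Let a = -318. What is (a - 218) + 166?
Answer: -370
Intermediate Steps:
(a - 218) + 166 = (-318 - 218) + 166 = -536 + 166 = -370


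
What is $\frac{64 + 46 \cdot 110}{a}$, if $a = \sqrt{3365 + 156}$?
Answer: $\frac{732 \sqrt{3521}}{503} \approx 86.353$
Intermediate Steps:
$a = \sqrt{3521} \approx 59.338$
$\frac{64 + 46 \cdot 110}{a} = \frac{64 + 46 \cdot 110}{\sqrt{3521}} = \left(64 + 5060\right) \frac{\sqrt{3521}}{3521} = 5124 \frac{\sqrt{3521}}{3521} = \frac{732 \sqrt{3521}}{503}$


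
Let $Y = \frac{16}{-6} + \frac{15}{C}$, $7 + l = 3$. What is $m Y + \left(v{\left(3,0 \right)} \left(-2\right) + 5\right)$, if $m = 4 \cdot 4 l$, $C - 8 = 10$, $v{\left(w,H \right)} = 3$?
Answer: $\frac{349}{3} \approx 116.33$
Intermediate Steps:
$l = -4$ ($l = -7 + 3 = -4$)
$C = 18$ ($C = 8 + 10 = 18$)
$Y = - \frac{11}{6}$ ($Y = \frac{16}{-6} + \frac{15}{18} = 16 \left(- \frac{1}{6}\right) + 15 \cdot \frac{1}{18} = - \frac{8}{3} + \frac{5}{6} = - \frac{11}{6} \approx -1.8333$)
$m = -64$ ($m = 4 \cdot 4 \left(-4\right) = 16 \left(-4\right) = -64$)
$m Y + \left(v{\left(3,0 \right)} \left(-2\right) + 5\right) = \left(-64\right) \left(- \frac{11}{6}\right) + \left(3 \left(-2\right) + 5\right) = \frac{352}{3} + \left(-6 + 5\right) = \frac{352}{3} - 1 = \frac{349}{3}$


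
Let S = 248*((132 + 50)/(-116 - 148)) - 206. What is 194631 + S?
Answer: 6410383/33 ≈ 1.9425e+5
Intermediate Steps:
S = -12440/33 (S = 248*(182/(-264)) - 206 = 248*(182*(-1/264)) - 206 = 248*(-91/132) - 206 = -5642/33 - 206 = -12440/33 ≈ -376.97)
194631 + S = 194631 - 12440/33 = 6410383/33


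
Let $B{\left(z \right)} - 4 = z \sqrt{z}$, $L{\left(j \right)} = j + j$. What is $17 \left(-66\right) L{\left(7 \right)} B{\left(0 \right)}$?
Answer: $-62832$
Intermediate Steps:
$L{\left(j \right)} = 2 j$
$B{\left(z \right)} = 4 + z^{\frac{3}{2}}$ ($B{\left(z \right)} = 4 + z \sqrt{z} = 4 + z^{\frac{3}{2}}$)
$17 \left(-66\right) L{\left(7 \right)} B{\left(0 \right)} = 17 \left(-66\right) 2 \cdot 7 \left(4 + 0^{\frac{3}{2}}\right) = - 1122 \cdot 14 \left(4 + 0\right) = - 1122 \cdot 14 \cdot 4 = \left(-1122\right) 56 = -62832$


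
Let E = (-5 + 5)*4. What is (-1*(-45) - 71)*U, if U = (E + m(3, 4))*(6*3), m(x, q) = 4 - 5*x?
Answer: 5148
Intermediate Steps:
E = 0 (E = 0*4 = 0)
U = -198 (U = (0 + (4 - 5*3))*(6*3) = (0 + (4 - 15))*18 = (0 - 11)*18 = -11*18 = -198)
(-1*(-45) - 71)*U = (-1*(-45) - 71)*(-198) = (45 - 71)*(-198) = -26*(-198) = 5148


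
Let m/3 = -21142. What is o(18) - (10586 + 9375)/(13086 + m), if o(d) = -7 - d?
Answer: -1238539/50340 ≈ -24.603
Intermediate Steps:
m = -63426 (m = 3*(-21142) = -63426)
o(18) - (10586 + 9375)/(13086 + m) = (-7 - 1*18) - (10586 + 9375)/(13086 - 63426) = (-7 - 18) - 19961/(-50340) = -25 - 19961*(-1)/50340 = -25 - 1*(-19961/50340) = -25 + 19961/50340 = -1238539/50340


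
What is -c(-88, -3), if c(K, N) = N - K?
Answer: -85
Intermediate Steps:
-c(-88, -3) = -(-3 - 1*(-88)) = -(-3 + 88) = -1*85 = -85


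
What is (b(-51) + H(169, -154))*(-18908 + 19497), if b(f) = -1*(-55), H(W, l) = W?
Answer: 131936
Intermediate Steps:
b(f) = 55
(b(-51) + H(169, -154))*(-18908 + 19497) = (55 + 169)*(-18908 + 19497) = 224*589 = 131936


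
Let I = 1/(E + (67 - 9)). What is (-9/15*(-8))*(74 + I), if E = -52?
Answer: 356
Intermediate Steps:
I = ⅙ (I = 1/(-52 + (67 - 9)) = 1/(-52 + 58) = 1/6 = ⅙ ≈ 0.16667)
(-9/15*(-8))*(74 + I) = (-9/15*(-8))*(74 + ⅙) = (-9*1/15*(-8))*(445/6) = -⅗*(-8)*(445/6) = (24/5)*(445/6) = 356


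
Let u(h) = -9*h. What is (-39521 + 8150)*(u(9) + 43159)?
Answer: -1351399938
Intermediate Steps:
(-39521 + 8150)*(u(9) + 43159) = (-39521 + 8150)*(-9*9 + 43159) = -31371*(-81 + 43159) = -31371*43078 = -1351399938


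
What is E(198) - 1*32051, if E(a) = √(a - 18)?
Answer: -32051 + 6*√5 ≈ -32038.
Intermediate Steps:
E(a) = √(-18 + a)
E(198) - 1*32051 = √(-18 + 198) - 1*32051 = √180 - 32051 = 6*√5 - 32051 = -32051 + 6*√5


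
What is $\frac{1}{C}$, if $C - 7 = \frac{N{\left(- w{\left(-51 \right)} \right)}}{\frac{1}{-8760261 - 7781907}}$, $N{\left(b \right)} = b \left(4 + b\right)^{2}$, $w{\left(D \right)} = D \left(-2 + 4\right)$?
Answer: $- \frac{1}{18958515564089} \approx -5.2747 \cdot 10^{-14}$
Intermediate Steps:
$w{\left(D \right)} = 2 D$ ($w{\left(D \right)} = D 2 = 2 D$)
$C = -18958515564089$ ($C = 7 + \frac{- 2 \left(-51\right) \left(4 - 2 \left(-51\right)\right)^{2}}{\frac{1}{-8760261 - 7781907}} = 7 + \frac{\left(-1\right) \left(-102\right) \left(4 - -102\right)^{2}}{\frac{1}{-16542168}} = 7 + \frac{102 \left(4 + 102\right)^{2}}{- \frac{1}{16542168}} = 7 + 102 \cdot 106^{2} \left(-16542168\right) = 7 + 102 \cdot 11236 \left(-16542168\right) = 7 + 1146072 \left(-16542168\right) = 7 - 18958515564096 = -18958515564089$)
$\frac{1}{C} = \frac{1}{-18958515564089} = - \frac{1}{18958515564089}$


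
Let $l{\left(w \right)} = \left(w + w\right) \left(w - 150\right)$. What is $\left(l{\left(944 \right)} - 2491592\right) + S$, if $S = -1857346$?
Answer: $-2849866$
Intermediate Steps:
$l{\left(w \right)} = 2 w \left(-150 + w\right)$
$\left(l{\left(944 \right)} - 2491592\right) + S = \left(2 \cdot 944 \left(-150 + 944\right) - 2491592\right) - 1857346 = \left(2 \cdot 944 \cdot 794 - 2491592\right) - 1857346 = \left(1499072 - 2491592\right) - 1857346 = -992520 - 1857346 = -2849866$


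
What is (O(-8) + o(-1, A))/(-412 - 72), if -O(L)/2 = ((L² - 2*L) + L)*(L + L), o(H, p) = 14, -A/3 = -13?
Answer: -1159/242 ≈ -4.7893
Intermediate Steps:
A = 39 (A = -3*(-13) = 39)
O(L) = -4*L*(L² - L) (O(L) = -2*((L² - 2*L) + L)*(L + L) = -2*(L² - L)*2*L = -4*L*(L² - L))
(O(-8) + o(-1, A))/(-412 - 72) = (4*(-8)²*(1 - 1*(-8)) + 14)/(-412 - 72) = (4*64*(1 + 8) + 14)/(-484) = (4*64*9 + 14)*(-1/484) = (2304 + 14)*(-1/484) = 2318*(-1/484) = -1159/242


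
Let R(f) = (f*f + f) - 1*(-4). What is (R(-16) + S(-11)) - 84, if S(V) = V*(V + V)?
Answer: 402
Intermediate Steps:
S(V) = 2*V² (S(V) = V*(2*V) = 2*V²)
R(f) = 4 + f + f² (R(f) = (f² + f) + 4 = (f + f²) + 4 = 4 + f + f²)
(R(-16) + S(-11)) - 84 = ((4 - 16 + (-16)²) + 2*(-11)²) - 84 = ((4 - 16 + 256) + 2*121) - 84 = (244 + 242) - 84 = 486 - 84 = 402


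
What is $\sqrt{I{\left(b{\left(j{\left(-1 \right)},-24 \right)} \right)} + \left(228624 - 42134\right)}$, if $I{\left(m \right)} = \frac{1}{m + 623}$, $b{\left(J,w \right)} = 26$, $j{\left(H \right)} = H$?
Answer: $\frac{\sqrt{78549775139}}{649} \approx 431.84$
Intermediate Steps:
$I{\left(m \right)} = \frac{1}{623 + m}$
$\sqrt{I{\left(b{\left(j{\left(-1 \right)},-24 \right)} \right)} + \left(228624 - 42134\right)} = \sqrt{\frac{1}{623 + 26} + \left(228624 - 42134\right)} = \sqrt{\frac{1}{649} + \left(228624 - 42134\right)} = \sqrt{\frac{1}{649} + 186490} = \sqrt{\frac{121032011}{649}} = \frac{\sqrt{78549775139}}{649}$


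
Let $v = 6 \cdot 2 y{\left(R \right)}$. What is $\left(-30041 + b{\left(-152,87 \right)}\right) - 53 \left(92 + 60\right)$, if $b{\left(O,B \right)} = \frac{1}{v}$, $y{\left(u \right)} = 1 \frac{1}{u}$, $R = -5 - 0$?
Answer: $- \frac{457169}{12} \approx -38097.0$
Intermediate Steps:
$R = -5$ ($R = -5 + 0 = -5$)
$y{\left(u \right)} = \frac{1}{u}$
$v = - \frac{12}{5}$ ($v = \frac{6 \cdot 2}{-5} = 12 \left(- \frac{1}{5}\right) = - \frac{12}{5} \approx -2.4$)
$b{\left(O,B \right)} = - \frac{5}{12}$ ($b{\left(O,B \right)} = \frac{1}{- \frac{12}{5}} = - \frac{5}{12}$)
$\left(-30041 + b{\left(-152,87 \right)}\right) - 53 \left(92 + 60\right) = \left(-30041 - \frac{5}{12}\right) - 53 \left(92 + 60\right) = - \frac{360497}{12} - 8056 = - \frac{457169}{12}$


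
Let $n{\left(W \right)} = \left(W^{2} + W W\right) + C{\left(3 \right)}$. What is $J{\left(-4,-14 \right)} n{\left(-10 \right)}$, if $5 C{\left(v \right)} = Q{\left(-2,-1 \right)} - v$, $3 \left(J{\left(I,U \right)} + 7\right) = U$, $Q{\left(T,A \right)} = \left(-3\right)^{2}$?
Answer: $- \frac{7042}{3} \approx -2347.3$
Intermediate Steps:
$Q{\left(T,A \right)} = 9$
$J{\left(I,U \right)} = -7 + \frac{U}{3}$
$C{\left(v \right)} = \frac{9}{5} - \frac{v}{5}$ ($C{\left(v \right)} = \frac{9 - v}{5} = \frac{9}{5} - \frac{v}{5}$)
$n{\left(W \right)} = \frac{6}{5} + 2 W^{2}$ ($n{\left(W \right)} = \left(W^{2} + W W\right) + \left(\frac{9}{5} - \frac{3}{5}\right) = \left(W^{2} + W^{2}\right) + \left(\frac{9}{5} - \frac{3}{5}\right) = 2 W^{2} + \frac{6}{5} = \frac{6}{5} + 2 W^{2}$)
$J{\left(-4,-14 \right)} n{\left(-10 \right)} = \left(-7 + \frac{1}{3} \left(-14\right)\right) \left(\frac{6}{5} + 2 \left(-10\right)^{2}\right) = \left(-7 - \frac{14}{3}\right) \left(\frac{6}{5} + 2 \cdot 100\right) = - \frac{35 \left(\frac{6}{5} + 200\right)}{3} = \left(- \frac{35}{3}\right) \frac{1006}{5} = - \frac{7042}{3}$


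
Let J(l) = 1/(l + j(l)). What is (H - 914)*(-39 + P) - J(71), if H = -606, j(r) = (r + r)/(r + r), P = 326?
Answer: -31409281/72 ≈ -4.3624e+5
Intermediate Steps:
j(r) = 1 (j(r) = (2*r)/((2*r)) = (2*r)*(1/(2*r)) = 1)
J(l) = 1/(1 + l) (J(l) = 1/(l + 1) = 1/(1 + l))
(H - 914)*(-39 + P) - J(71) = (-606 - 914)*(-39 + 326) - 1/(1 + 71) = -1520*287 - 1/72 = -436240 - 1*1/72 = -436240 - 1/72 = -31409281/72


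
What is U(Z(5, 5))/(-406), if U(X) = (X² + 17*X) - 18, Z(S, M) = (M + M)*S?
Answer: -238/29 ≈ -8.2069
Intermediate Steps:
Z(S, M) = 2*M*S (Z(S, M) = (2*M)*S = 2*M*S)
U(X) = -18 + X² + 17*X
U(Z(5, 5))/(-406) = (-18 + (2*5*5)² + 17*(2*5*5))/(-406) = (-18 + 50² + 17*50)*(-1/406) = (-18 + 2500 + 850)*(-1/406) = 3332*(-1/406) = -238/29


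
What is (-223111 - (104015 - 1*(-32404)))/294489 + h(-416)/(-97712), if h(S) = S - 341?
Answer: -34907467187/28775109168 ≈ -1.2131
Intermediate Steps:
h(S) = -341 + S
(-223111 - (104015 - 1*(-32404)))/294489 + h(-416)/(-97712) = (-223111 - (104015 - 1*(-32404)))/294489 + (-341 - 416)/(-97712) = (-223111 - (104015 + 32404))*(1/294489) - 757*(-1/97712) = (-223111 - 1*136419)*(1/294489) + 757/97712 = (-223111 - 136419)*(1/294489) + 757/97712 = -359530*1/294489 + 757/97712 = -359530/294489 + 757/97712 = -34907467187/28775109168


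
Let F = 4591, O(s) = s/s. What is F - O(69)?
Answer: 4590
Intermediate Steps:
O(s) = 1
F - O(69) = 4591 - 1*1 = 4591 - 1 = 4590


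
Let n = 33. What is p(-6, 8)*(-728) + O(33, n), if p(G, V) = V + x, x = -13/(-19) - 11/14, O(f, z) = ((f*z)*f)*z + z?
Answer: 22423874/19 ≈ 1.1802e+6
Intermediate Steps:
O(f, z) = z + f²*z² (O(f, z) = (z*f²)*z + z = f²*z² + z = z + f²*z²)
x = -27/266 (x = -13*(-1/19) - 11*1/14 = 13/19 - 11/14 = -27/266 ≈ -0.10150)
p(G, V) = -27/266 + V (p(G, V) = V - 27/266 = -27/266 + V)
p(-6, 8)*(-728) + O(33, n) = (-27/266 + 8)*(-728) + 33*(1 + 33*33²) = (2101/266)*(-728) + 33*(1 + 33*1089) = -109252/19 + 33*(1 + 35937) = -109252/19 + 33*35938 = -109252/19 + 1185954 = 22423874/19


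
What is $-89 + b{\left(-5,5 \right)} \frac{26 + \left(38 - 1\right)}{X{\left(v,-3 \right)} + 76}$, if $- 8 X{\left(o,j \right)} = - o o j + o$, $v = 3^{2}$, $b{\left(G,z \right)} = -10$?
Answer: $- \frac{9181}{89} \approx -103.16$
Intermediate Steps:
$v = 9$
$X{\left(o,j \right)} = - \frac{o}{8} + \frac{j o^{2}}{8}$ ($X{\left(o,j \right)} = - \frac{- o o j + o}{8} = - \frac{- o^{2} j + o}{8} = - \frac{- j o^{2} + o}{8} = - \frac{o - j o^{2}}{8} = - \frac{o}{8} + \frac{j o^{2}}{8}$)
$-89 + b{\left(-5,5 \right)} \frac{26 + \left(38 - 1\right)}{X{\left(v,-3 \right)} + 76} = -89 - 10 \frac{26 + \left(38 - 1\right)}{\frac{1}{8} \cdot 9 \left(-1 - 27\right) + 76} = -89 - 10 \frac{26 + 37}{\frac{1}{8} \cdot 9 \left(-28\right) + 76} = -89 - 10 \frac{63}{- \frac{63}{2} + 76} = -89 - 10 \frac{63}{\frac{89}{2}} = -89 - 10 \cdot 63 \cdot \frac{2}{89} = -89 - \frac{1260}{89} = - \frac{9181}{89}$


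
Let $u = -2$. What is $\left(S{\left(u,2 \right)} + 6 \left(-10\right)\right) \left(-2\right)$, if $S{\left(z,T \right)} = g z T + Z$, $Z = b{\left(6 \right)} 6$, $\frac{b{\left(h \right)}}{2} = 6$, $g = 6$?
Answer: $24$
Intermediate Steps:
$b{\left(h \right)} = 12$ ($b{\left(h \right)} = 2 \cdot 6 = 12$)
$Z = 72$ ($Z = 12 \cdot 6 = 72$)
$S{\left(z,T \right)} = 72 + 6 T z$ ($S{\left(z,T \right)} = 6 z T + 72 = 6 T z + 72 = 72 + 6 T z$)
$\left(S{\left(u,2 \right)} + 6 \left(-10\right)\right) \left(-2\right) = \left(\left(72 + 6 \cdot 2 \left(-2\right)\right) + 6 \left(-10\right)\right) \left(-2\right) = \left(\left(72 - 24\right) - 60\right) \left(-2\right) = \left(48 - 60\right) \left(-2\right) = \left(-12\right) \left(-2\right) = 24$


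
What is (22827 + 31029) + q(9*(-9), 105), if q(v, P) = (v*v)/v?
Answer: 53775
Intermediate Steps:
q(v, P) = v (q(v, P) = v**2/v = v)
(22827 + 31029) + q(9*(-9), 105) = (22827 + 31029) + 9*(-9) = 53856 - 81 = 53775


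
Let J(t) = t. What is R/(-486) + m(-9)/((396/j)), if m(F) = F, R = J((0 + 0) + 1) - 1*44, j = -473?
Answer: 10535/972 ≈ 10.838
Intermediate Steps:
R = -43 (R = ((0 + 0) + 1) - 1*44 = (0 + 1) - 44 = 1 - 44 = -43)
R/(-486) + m(-9)/((396/j)) = -43/(-486) - 9/(396/(-473)) = -43*(-1/486) - 9/(396*(-1/473)) = 43/486 - 9/(-36/43) = 43/486 - 9*(-43/36) = 43/486 + 43/4 = 10535/972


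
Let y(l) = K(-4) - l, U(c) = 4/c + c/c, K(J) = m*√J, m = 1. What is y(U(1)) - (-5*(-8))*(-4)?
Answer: 155 + 2*I ≈ 155.0 + 2.0*I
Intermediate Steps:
K(J) = √J (K(J) = 1*√J = √J)
U(c) = 1 + 4/c (U(c) = 4/c + 1 = 1 + 4/c)
y(l) = -l + 2*I (y(l) = √(-4) - l = 2*I - l = -l + 2*I)
y(U(1)) - (-5*(-8))*(-4) = (-(4 + 1)/1 + 2*I) - (-5*(-8))*(-4) = (-5 + 2*I) - 40*(-4) = (-1*5 + 2*I) - 1*(-160) = (-5 + 2*I) + 160 = 155 + 2*I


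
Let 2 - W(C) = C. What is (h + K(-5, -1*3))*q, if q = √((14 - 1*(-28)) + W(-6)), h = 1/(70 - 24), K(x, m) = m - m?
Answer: 5*√2/46 ≈ 0.15372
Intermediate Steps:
K(x, m) = 0
W(C) = 2 - C
h = 1/46 ≈ 0.021739
q = 5*√2 (q = √((14 - 1*(-28)) + (2 - 1*(-6))) = √((14 + 28) + (2 + 6)) = √(42 + 8) = √50 = 5*√2 ≈ 7.0711)
(h + K(-5, -1*3))*q = (1/46 + 0)*(5*√2) = (5*√2)/46 = 5*√2/46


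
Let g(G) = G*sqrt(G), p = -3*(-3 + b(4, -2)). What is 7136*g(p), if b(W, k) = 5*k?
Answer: 278304*sqrt(39) ≈ 1.7380e+6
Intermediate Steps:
p = 39 (p = -3*(-3 + 5*(-2)) = -3*(-3 - 10) = -3*(-13) = 39)
g(G) = G**(3/2)
7136*g(p) = 7136*39**(3/2) = 7136*(39*sqrt(39)) = 278304*sqrt(39)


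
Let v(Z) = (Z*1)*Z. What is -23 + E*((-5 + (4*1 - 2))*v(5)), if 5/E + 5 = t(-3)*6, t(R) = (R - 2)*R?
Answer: -466/17 ≈ -27.412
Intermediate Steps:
t(R) = R*(-2 + R) (t(R) = (-2 + R)*R = R*(-2 + R))
E = 1/17 (E = 5/(-5 - 3*(-2 - 3)*6) = 5/(-5 - 3*(-5)*6) = 5/(-5 + 15*6) = 5/(-5 + 90) = 5/85 = 5*(1/85) = 1/17 ≈ 0.058824)
v(Z) = Z² (v(Z) = Z*Z = Z²)
-23 + E*((-5 + (4*1 - 2))*v(5)) = -23 + ((-5 + (4*1 - 2))*5²)/17 = -23 + ((-5 + (4 - 2))*25)/17 = -23 + ((-5 + 2)*25)/17 = -23 + (-3*25)/17 = -23 + (1/17)*(-75) = -23 - 75/17 = -466/17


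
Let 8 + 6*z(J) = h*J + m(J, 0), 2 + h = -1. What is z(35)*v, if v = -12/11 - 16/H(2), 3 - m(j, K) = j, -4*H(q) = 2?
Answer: -24650/33 ≈ -746.97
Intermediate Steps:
h = -3 (h = -2 - 1 = -3)
H(q) = -½ (H(q) = -¼*2 = -½)
m(j, K) = 3 - j
z(J) = -⅚ - 2*J/3 (z(J) = -4/3 + (-3*J + (3 - J))/6 = -4/3 + (3 - 4*J)/6 = -4/3 + (½ - 2*J/3) = -⅚ - 2*J/3)
v = 340/11 (v = -12/11 - 16/(-½) = -12*1/11 - 16*(-2) = -12/11 + 32 = 340/11 ≈ 30.909)
z(35)*v = (-⅚ - ⅔*35)*(340/11) = (-⅚ - 70/3)*(340/11) = -145/6*340/11 = -24650/33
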